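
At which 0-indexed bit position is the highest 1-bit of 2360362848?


0b10001100101100000100011101100000. Highest set bit at position 31

31


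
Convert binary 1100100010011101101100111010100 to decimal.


1100100010011101101100111010100 in decimal = 1682889172

1682889172


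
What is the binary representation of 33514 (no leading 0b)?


33514 = 1000001011101010 in binary

1000001011101010


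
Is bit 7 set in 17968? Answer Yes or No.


0b100011000110000, bit 7 = 0. No

No


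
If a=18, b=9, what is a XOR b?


18 ^ 9 = 27

27


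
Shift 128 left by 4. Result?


0b10000000 << 4 = 0b100000000000 = 2048

2048


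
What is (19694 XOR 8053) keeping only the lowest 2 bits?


Step 1: 19694 ^ 8053 = 21403
Step 2: 21403 & 3 = 3

3


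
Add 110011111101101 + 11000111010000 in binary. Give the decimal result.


110011111101101 + 11000111010000 = 1001100110111101 = 39357

39357


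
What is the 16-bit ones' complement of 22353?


22353 ^ 65535 = 43182

43182


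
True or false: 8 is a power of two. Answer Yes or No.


0b1000. Only one bit set => Yes

Yes


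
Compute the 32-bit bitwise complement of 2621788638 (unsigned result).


~0b10011100010001010101000111011110 = 0b1100011101110101010111000100001 = 1673178657 (32-bit unsigned)

1673178657


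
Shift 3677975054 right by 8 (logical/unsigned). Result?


0b11011011001110010111001000001110 >> 8 = 0b110110110011100101110010 = 14367090

14367090


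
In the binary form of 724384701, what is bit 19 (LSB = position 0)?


0b101011001011010011101110111101, position 19 = 1

1


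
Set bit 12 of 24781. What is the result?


24781 | (1 << 12) = 24781 | 4096 = 28877

28877


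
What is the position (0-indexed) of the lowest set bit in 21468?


0b101001111011100. Lowest set bit at position 2

2


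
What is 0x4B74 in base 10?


4B74 hex = 19316 decimal

19316


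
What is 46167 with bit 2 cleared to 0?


46167 & ~(1 << 2) = 46163

46163


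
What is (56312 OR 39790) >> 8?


Step 1: 56312 | 39790 = 56318
Step 2: 56318 >> 8 = 219

219


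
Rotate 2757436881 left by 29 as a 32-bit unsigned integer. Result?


Rotate 0b10100100010110110010010111010001 left by 29 (32-bit) = 0b110100100010110110010010111010 = 881550522

881550522


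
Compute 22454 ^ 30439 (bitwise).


0b101011110110110 ^ 0b111011011100111 = 0b10000101010001 = 8529

8529


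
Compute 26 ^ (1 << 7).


26 ^ (1 << 7) = 26 ^ 128 = 154

154


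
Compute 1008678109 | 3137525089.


0b111100000111110011010011011101 | 0b10111011000000101101010101100001 = 0b10111111000111111111010111111101 = 3206542845

3206542845


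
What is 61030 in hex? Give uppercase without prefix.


61030 = EE66 hex

EE66


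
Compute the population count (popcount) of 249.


0b11111001 has 6 set bits

6


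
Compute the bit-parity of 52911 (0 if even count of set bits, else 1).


0b1100111010101111 has 11 ones => parity 1

1


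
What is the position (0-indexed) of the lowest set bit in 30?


0b11110. Lowest set bit at position 1

1


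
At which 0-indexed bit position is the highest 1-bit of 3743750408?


0b11011111001001010001100100001000. Highest set bit at position 31

31


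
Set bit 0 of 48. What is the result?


48 | (1 << 0) = 48 | 1 = 49

49


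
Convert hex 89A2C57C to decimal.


89A2C57C hex = 2309145980 decimal

2309145980


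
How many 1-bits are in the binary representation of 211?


0b11010011 has 5 set bits

5


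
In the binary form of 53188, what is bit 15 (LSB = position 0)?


0b1100111111000100, position 15 = 1

1


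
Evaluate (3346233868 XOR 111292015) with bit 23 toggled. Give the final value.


Step 1: 3346233868 ^ 111292015 = 3251721315
Step 2: 3251721315 ^ (1 << 23) = 3251721315 ^ 8388608 = 3243332707

3243332707


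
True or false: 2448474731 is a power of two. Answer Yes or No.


0b10010001111100001100001001101011. Multiple bits set => No

No


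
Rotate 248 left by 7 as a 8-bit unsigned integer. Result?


Rotate 0b11111000 left by 7 (8-bit) = 0b1111100 = 124

124


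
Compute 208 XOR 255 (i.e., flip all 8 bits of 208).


208 ^ 255 = 47

47


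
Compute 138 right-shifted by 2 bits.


0b10001010 >> 2 = 0b100010 = 34

34


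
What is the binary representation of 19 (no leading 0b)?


19 = 10011 in binary

10011


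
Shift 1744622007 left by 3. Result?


0b1100111111111001101000110110111 << 3 = 0b1100111111111001101000110110111000 = 13956976056

13956976056


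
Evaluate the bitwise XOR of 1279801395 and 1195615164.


0b1001100010010000011100000110011 ^ 0b1000111010000111010001110111100 = 0b1011000010111001101110001111 = 185310095

185310095


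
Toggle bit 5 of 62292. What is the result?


62292 ^ (1 << 5) = 62292 ^ 32 = 62324

62324


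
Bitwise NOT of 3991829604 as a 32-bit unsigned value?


~0b11101101111011100111110001100100 = 0b10010000100011000001110011011 = 303137691 (32-bit unsigned)

303137691


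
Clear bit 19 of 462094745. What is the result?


462094745 & ~(1 << 19) = 461570457

461570457


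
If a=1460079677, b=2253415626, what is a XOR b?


1460079677 ^ 2253415626 = 3512166647

3512166647


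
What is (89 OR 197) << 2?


Step 1: 89 | 197 = 221
Step 2: 221 << 2 = 884

884


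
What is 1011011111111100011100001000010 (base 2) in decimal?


1011011111111100011100001000010 in decimal = 1543387202

1543387202


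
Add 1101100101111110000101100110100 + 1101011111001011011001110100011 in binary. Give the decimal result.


1101100101111110000101100110100 + 1101011111001011011001110100011 = 11011000101001001011111011010111 = 3634675415

3634675415


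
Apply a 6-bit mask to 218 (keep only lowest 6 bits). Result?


218 & 63 = 26

26


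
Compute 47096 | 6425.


0b1011011111111000 | 0b1100100011001 = 0b1011111111111001 = 49145

49145


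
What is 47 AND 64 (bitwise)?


0b101111 & 0b1000000 = 0b0 = 0

0


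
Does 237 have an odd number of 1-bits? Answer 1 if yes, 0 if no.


0b11101101 has 6 ones => parity 0

0


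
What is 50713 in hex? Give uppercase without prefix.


50713 = C619 hex

C619


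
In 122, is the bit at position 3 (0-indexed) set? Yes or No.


0b1111010, bit 3 = 1. Yes

Yes


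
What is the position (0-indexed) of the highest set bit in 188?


0b10111100. Highest set bit at position 7

7


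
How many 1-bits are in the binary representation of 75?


0b1001011 has 4 set bits

4


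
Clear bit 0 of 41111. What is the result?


41111 & ~(1 << 0) = 41110

41110


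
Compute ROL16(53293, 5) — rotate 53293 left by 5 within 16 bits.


Rotate 0b1101000000101101 left by 5 (16-bit) = 0b10110111010 = 1466

1466


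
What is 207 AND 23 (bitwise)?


0b11001111 & 0b10111 = 0b111 = 7

7


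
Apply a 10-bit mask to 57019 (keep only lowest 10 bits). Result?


57019 & 1023 = 699

699


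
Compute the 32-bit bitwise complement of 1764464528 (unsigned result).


~0b1101001001010111001011110010000 = 0b10010110110101000110100001101111 = 2530502767 (32-bit unsigned)

2530502767


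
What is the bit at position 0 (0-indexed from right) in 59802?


0b1110100110011010, position 0 = 0

0


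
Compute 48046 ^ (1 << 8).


48046 ^ (1 << 8) = 48046 ^ 256 = 47790

47790


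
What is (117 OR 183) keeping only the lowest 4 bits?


Step 1: 117 | 183 = 247
Step 2: 247 & 15 = 7

7


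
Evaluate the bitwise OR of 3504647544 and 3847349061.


0b11010000111001001010110101111000 | 0b11100101010100011110001101000101 = 0b11110101111101011110111101111101 = 4126535549

4126535549


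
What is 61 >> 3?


0b111101 >> 3 = 0b111 = 7

7


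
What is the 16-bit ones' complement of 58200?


58200 ^ 65535 = 7335

7335


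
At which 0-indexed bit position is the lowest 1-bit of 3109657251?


0b10111001010110011001101010100011. Lowest set bit at position 0

0


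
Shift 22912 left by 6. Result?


0b101100110000000 << 6 = 0b101100110000000000000 = 1466368

1466368


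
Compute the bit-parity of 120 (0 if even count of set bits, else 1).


0b1111000 has 4 ones => parity 0

0


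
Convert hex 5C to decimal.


5C hex = 92 decimal

92


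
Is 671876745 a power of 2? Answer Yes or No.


0b101000000011000000011010001001. Multiple bits set => No

No


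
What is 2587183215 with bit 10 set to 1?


2587183215 | (1 << 10) = 2587183215 | 1024 = 2587184239

2587184239


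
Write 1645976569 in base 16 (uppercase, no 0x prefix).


1645976569 = 621B9BF9 hex

621B9BF9


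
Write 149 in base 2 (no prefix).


149 = 10010101 in binary

10010101


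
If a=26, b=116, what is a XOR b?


26 ^ 116 = 110

110


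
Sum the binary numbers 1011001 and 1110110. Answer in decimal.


1011001 + 1110110 = 11001111 = 207

207


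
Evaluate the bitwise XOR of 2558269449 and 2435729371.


0b10011000011111000001100000001001 ^ 0b10010001001011100100011111011011 = 0b1001010100100101111111010010 = 156393426

156393426


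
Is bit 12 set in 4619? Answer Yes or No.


0b1001000001011, bit 12 = 1. Yes

Yes


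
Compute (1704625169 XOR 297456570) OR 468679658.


Step 1: 1704625169 ^ 297456570 = 1948276651
Step 2: 1948276651 | 468679658 = 2146402283

2146402283


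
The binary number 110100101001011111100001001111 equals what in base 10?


110100101001011111100001001111 in decimal = 883292239

883292239


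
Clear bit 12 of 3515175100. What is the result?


3515175100 & ~(1 << 12) = 3515171004

3515171004


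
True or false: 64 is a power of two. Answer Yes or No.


0b1000000. Only one bit set => Yes

Yes


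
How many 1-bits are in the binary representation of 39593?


0b1001101010101001 has 8 set bits

8


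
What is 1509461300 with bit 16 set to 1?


1509461300 | (1 << 16) = 1509461300 | 65536 = 1509526836

1509526836


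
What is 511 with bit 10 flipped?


511 ^ (1 << 10) = 511 ^ 1024 = 1535

1535


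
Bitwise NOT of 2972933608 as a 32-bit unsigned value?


~0b10110001001100110101110111101000 = 0b1001110110011001010001000010111 = 1322033687 (32-bit unsigned)

1322033687


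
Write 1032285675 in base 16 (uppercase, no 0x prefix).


1032285675 = 3D876DEB hex

3D876DEB


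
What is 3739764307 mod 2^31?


3739764307 & 2147483647 = 1592280659

1592280659


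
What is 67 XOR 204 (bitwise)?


0b1000011 ^ 0b11001100 = 0b10001111 = 143

143


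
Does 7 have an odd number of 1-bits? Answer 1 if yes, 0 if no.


0b111 has 3 ones => parity 1

1


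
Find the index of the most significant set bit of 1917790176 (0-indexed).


0b1110010010011110010011111100000. Highest set bit at position 30

30


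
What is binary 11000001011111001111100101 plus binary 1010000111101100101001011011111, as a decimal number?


11000001011111001111100101 + 1010000111101100101001011011111 = 1010011111111000100011011000100 = 1409042116

1409042116


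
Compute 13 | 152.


0b1101 | 0b10011000 = 0b10011101 = 157

157


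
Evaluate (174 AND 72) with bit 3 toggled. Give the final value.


Step 1: 174 & 72 = 8
Step 2: 8 ^ (1 << 3) = 8 ^ 8 = 0

0


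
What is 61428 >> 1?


0b1110111111110100 >> 1 = 0b111011111111010 = 30714

30714


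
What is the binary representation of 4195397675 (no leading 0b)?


4195397675 = 11111010000100001011000000101011 in binary

11111010000100001011000000101011


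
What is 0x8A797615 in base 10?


8A797615 hex = 2323215893 decimal

2323215893


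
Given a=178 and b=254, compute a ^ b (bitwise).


178 ^ 254 = 76

76


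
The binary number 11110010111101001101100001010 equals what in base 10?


11110010111101001101100001010 in decimal = 509516554

509516554


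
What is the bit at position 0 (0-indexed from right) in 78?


0b1001110, position 0 = 0

0


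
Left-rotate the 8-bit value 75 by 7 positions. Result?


Rotate 0b1001011 left by 7 (8-bit) = 0b10100101 = 165

165


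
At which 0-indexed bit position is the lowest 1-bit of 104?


0b1101000. Lowest set bit at position 3

3


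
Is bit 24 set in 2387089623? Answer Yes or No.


0b10001110010010000001100011010111, bit 24 = 0. No

No


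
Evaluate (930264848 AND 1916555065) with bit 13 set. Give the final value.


Step 1: 930264848 & 1916555065 = 842008336
Step 2: 842008336 | (1 << 13) = 842008336 | 8192 = 842016528

842016528


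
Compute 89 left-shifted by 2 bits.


0b1011001 << 2 = 0b101100100 = 356

356


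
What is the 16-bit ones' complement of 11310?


11310 ^ 65535 = 54225

54225


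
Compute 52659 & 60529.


0b1100110110110011 & 0b1110110001110001 = 0b1100110000110001 = 52273

52273


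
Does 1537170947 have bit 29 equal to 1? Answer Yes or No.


0b1011011100111110101111000000011, bit 29 = 0. No

No


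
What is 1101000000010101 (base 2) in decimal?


1101000000010101 in decimal = 53269

53269


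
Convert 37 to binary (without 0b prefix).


37 = 100101 in binary

100101


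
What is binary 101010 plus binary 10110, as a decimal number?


101010 + 10110 = 1000000 = 64

64


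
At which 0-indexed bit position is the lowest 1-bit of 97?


0b1100001. Lowest set bit at position 0

0


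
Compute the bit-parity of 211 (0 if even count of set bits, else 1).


0b11010011 has 5 ones => parity 1

1


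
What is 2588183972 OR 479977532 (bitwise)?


0b10011010010001001000110110100100 | 0b11100100110111110000000111100 = 0b10011110110111111110110110111100 = 2665475516

2665475516


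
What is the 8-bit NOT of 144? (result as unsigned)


~0b10010000 = 0b1101111 = 111 (8-bit unsigned)

111


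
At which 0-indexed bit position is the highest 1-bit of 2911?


0b101101011111. Highest set bit at position 11

11


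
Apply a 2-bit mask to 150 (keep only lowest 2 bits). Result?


150 & 3 = 2

2


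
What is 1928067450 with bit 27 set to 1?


1928067450 | (1 << 27) = 1928067450 | 134217728 = 2062285178

2062285178


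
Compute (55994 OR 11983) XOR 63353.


Step 1: 55994 | 11983 = 65279
Step 2: 65279 ^ 63353 = 2438

2438


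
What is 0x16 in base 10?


16 hex = 22 decimal

22


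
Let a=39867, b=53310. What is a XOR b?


39867 ^ 53310 = 19333

19333


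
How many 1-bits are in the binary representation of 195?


0b11000011 has 4 set bits

4


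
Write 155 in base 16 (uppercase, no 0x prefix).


155 = 9B hex

9B


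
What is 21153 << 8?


0b101001010100001 << 8 = 0b10100101010000100000000 = 5415168

5415168


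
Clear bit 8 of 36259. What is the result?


36259 & ~(1 << 8) = 36003

36003


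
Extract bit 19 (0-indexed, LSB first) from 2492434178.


0b10010100100011111000011100000010, position 19 = 1

1


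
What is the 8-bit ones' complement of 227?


227 ^ 255 = 28

28


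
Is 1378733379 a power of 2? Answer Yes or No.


0b1010010001011011100110101000011. Multiple bits set => No

No


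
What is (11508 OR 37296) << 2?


Step 1: 11508 | 37296 = 48628
Step 2: 48628 << 2 = 194512

194512


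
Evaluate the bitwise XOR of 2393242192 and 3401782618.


0b10001110101001011111101001010000 ^ 0b11001010110000110001010101011010 = 0b1000100011001101110111100001010 = 1147596554

1147596554


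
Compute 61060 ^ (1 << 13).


61060 ^ (1 << 13) = 61060 ^ 8192 = 52868

52868


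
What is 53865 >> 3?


0b1101001001101001 >> 3 = 0b1101001001101 = 6733

6733


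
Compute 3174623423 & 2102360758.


0b10111101001110001110100010111111 & 0b1111101010011110111101010110110 = 0b111101000010000110100010110110 = 1023961270

1023961270


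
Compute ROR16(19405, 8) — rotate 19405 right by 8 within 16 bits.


Rotate 0b100101111001101 right by 8 (16-bit) = 0b1100110101001011 = 52555

52555


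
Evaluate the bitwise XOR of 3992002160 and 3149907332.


0b11101101111100010001111001110000 ^ 0b10111011101111111100010110000100 = 0b1010110010011101101101111110100 = 1448008692

1448008692


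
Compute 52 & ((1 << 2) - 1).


52 & 3 = 0

0


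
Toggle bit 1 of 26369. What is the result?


26369 ^ (1 << 1) = 26369 ^ 2 = 26371

26371


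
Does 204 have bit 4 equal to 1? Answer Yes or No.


0b11001100, bit 4 = 0. No

No


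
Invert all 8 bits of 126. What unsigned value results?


126 ^ 255 = 129

129


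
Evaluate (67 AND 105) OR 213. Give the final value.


Step 1: 67 & 105 = 65
Step 2: 65 | 213 = 213

213


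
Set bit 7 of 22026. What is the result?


22026 | (1 << 7) = 22026 | 128 = 22154

22154


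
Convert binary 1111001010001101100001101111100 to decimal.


1111001010001101100001101111100 in decimal = 2034680700

2034680700


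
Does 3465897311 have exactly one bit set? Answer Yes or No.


0b11001110100101010110010101011111. Multiple bits set => No

No


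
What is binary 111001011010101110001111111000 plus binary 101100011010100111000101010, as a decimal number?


111001011010101110001111111000 + 101100011010100111000101010 = 111110111110000011001000100010 = 1056453154

1056453154


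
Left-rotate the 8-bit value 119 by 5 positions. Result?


Rotate 0b1110111 left by 5 (8-bit) = 0b11101110 = 238

238


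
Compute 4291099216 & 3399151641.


0b11111111110001001111101001010000 & 0b11001010100110101111000000011001 = 0b11001010100000001111000000010000 = 3397447696

3397447696


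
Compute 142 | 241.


0b10001110 | 0b11110001 = 0b11111111 = 255

255


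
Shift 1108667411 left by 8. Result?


0b1000010000101001110110000010011 << 8 = 0b100001000010100111011000001001100000000 = 283818857216

283818857216


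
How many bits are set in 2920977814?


0b10101110000110101001010110010110 has 16 set bits

16


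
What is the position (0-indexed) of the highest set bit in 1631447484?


0b1100001001111011110100110111100. Highest set bit at position 30

30


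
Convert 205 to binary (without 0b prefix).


205 = 11001101 in binary

11001101


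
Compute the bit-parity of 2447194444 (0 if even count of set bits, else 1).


0b10010001110111010011100101001100 has 16 ones => parity 0

0


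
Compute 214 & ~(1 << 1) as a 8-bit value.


214 & ~(1 << 1) = 212

212


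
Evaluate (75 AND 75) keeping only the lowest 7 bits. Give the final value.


Step 1: 75 & 75 = 75
Step 2: 75 & 127 = 75

75


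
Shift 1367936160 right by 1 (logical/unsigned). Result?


0b1010001100010010000110010100000 >> 1 = 0b101000110001001000011001010000 = 683968080

683968080


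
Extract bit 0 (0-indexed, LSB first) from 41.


0b101001, position 0 = 1

1


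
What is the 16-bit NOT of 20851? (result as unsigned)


~0b101000101110011 = 0b1010111010001100 = 44684 (16-bit unsigned)

44684


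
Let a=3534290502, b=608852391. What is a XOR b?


3534290502 ^ 608852391 = 4142049249

4142049249


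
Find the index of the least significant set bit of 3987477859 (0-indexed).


0b11101101101011000001010101100011. Lowest set bit at position 0

0


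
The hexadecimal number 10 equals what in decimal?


10 hex = 16 decimal

16


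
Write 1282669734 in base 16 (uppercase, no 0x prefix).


1282669734 = 4C73FCA6 hex

4C73FCA6


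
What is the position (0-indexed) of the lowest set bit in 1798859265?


0b1101011001110000110101000000001. Lowest set bit at position 0

0


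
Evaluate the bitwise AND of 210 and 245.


0b11010010 & 0b11110101 = 0b11010000 = 208

208


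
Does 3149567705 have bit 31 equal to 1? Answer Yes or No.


0b10111011101110101001011011011001, bit 31 = 1. Yes

Yes


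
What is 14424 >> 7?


0b11100001011000 >> 7 = 0b1110000 = 112

112


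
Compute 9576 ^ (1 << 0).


9576 ^ (1 << 0) = 9576 ^ 1 = 9577

9577


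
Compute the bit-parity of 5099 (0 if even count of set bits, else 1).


0b1001111101011 has 9 ones => parity 1

1


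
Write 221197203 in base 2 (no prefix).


221197203 = 1101001011110011001110010011 in binary

1101001011110011001110010011


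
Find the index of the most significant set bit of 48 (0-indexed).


0b110000. Highest set bit at position 5

5


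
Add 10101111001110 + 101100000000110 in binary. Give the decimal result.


10101111001110 + 101100000000110 = 1000001111010100 = 33748

33748


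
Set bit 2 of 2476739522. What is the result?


2476739522 | (1 << 2) = 2476739522 | 4 = 2476739526

2476739526


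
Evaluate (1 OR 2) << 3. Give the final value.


Step 1: 1 | 2 = 3
Step 2: 3 << 3 = 24

24


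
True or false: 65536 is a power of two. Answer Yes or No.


0b10000000000000000. Only one bit set => Yes

Yes


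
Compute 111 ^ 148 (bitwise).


0b1101111 ^ 0b10010100 = 0b11111011 = 251

251


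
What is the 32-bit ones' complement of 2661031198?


2661031198 ^ 4294967295 = 1633936097

1633936097


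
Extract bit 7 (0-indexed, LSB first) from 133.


0b10000101, position 7 = 1

1


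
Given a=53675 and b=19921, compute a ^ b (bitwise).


53675 ^ 19921 = 40058

40058


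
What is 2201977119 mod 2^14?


2201977119 & 16383 = 287

287


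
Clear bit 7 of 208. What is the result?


208 & ~(1 << 7) = 80

80


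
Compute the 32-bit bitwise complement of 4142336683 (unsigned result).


~0b11110110111001110000101010101011 = 0b1001000110001111010101010100 = 152630612 (32-bit unsigned)

152630612


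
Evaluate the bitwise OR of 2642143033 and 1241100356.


0b10011101011110111110011100111001 | 0b1001001111110011011000001000100 = 0b11011101111110111111011101111101 = 3724277629

3724277629


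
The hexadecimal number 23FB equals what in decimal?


23FB hex = 9211 decimal

9211


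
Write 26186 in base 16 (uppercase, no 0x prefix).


26186 = 664A hex

664A


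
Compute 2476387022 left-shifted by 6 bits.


0b10010011100110101010101011001110 << 6 = 0b10010011100110101010101011001110000000 = 158488769408

158488769408


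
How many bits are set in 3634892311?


0b11011000101010000000111000010111 has 14 set bits

14


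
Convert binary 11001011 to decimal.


11001011 in decimal = 203

203


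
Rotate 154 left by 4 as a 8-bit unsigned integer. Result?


Rotate 0b10011010 left by 4 (8-bit) = 0b10101001 = 169

169


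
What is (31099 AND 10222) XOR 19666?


Step 1: 31099 & 10222 = 8554
Step 2: 8554 ^ 19666 = 28088

28088


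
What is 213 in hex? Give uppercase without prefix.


213 = D5 hex

D5


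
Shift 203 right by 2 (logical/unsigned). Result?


0b11001011 >> 2 = 0b110010 = 50

50


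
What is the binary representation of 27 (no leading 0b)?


27 = 11011 in binary

11011


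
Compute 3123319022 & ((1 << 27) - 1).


3123319022 & 134217727 = 36311278

36311278


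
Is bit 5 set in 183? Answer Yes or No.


0b10110111, bit 5 = 1. Yes

Yes


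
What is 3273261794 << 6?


0b11000011000110100000001011100010 << 6 = 0b11000011000110100000001011100010000000 = 209488754816

209488754816


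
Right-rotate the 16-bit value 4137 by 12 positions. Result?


Rotate 0b1000000101001 right by 12 (16-bit) = 0b1010010001 = 657

657


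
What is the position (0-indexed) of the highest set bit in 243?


0b11110011. Highest set bit at position 7

7


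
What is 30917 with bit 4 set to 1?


30917 | (1 << 4) = 30917 | 16 = 30933

30933


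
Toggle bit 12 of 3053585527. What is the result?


3053585527 ^ (1 << 12) = 3053585527 ^ 4096 = 3053589623

3053589623


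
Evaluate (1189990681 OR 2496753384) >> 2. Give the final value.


Step 1: 1189990681 | 2496753384 = 3606970361
Step 2: 3606970361 >> 2 = 901742590

901742590


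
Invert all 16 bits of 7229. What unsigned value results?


7229 ^ 65535 = 58306

58306


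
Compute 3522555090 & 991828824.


0b11010001111101011110110011010010 & 0b111011000111100001101101011000 = 0b10001000101000000100001010000 = 286525520

286525520


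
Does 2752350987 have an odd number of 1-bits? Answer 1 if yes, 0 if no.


0b10100100000011011000101100001011 has 13 ones => parity 1

1


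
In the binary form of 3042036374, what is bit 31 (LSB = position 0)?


0b10110101010100011100101010010110, position 31 = 1

1


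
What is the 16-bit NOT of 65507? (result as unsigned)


~0b1111111111100011 = 0b11100 = 28 (16-bit unsigned)

28


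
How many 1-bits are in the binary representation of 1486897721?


0b1011000101000000100001000111001 has 11 set bits

11


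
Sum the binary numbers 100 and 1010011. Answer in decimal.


100 + 1010011 = 1010111 = 87

87


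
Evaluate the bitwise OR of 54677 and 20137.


0b1101010110010101 | 0b100111010101001 = 0b1101111110111101 = 57277

57277


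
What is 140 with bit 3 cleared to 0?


140 & ~(1 << 3) = 132

132


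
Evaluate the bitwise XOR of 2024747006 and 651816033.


0b1111000101011110010111111111110 ^ 0b100110110110011110110001100001 = 0b1011110011101101100001110011111 = 1584841631

1584841631


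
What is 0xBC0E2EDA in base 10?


BC0E2EDA hex = 3155046106 decimal

3155046106


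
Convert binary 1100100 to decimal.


1100100 in decimal = 100

100


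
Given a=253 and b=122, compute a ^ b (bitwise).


253 ^ 122 = 135

135


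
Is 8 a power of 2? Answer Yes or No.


0b1000. Only one bit set => Yes

Yes


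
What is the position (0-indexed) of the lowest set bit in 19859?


0b100110110010011. Lowest set bit at position 0

0


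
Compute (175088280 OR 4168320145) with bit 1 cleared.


Step 1: 175088280 | 4168320145 = 4202669721
Step 2: 4202669721 & ~(1 << 1) = 4202669721

4202669721


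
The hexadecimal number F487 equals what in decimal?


F487 hex = 62599 decimal

62599


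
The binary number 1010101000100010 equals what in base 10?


1010101000100010 in decimal = 43554

43554


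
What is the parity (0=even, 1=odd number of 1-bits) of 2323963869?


0b10001010100001001101111111011101 has 18 ones => parity 0

0


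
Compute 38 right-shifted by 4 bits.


0b100110 >> 4 = 0b10 = 2

2


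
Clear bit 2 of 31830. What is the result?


31830 & ~(1 << 2) = 31826

31826


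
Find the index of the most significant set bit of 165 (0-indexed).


0b10100101. Highest set bit at position 7

7


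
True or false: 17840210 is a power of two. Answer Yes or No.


0b1000100000011100001010010. Multiple bits set => No

No


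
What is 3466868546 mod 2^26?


3466868546 & 67108863 = 44316482

44316482


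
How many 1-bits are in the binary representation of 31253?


0b111101000010101 has 8 set bits

8


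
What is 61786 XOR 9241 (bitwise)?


0b1111000101011010 ^ 0b10010000011001 = 0b1101010101000011 = 54595

54595


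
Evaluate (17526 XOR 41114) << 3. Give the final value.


Step 1: 17526 ^ 41114 = 58604
Step 2: 58604 << 3 = 468832

468832


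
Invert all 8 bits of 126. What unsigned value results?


126 ^ 255 = 129

129


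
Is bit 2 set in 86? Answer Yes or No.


0b1010110, bit 2 = 1. Yes

Yes


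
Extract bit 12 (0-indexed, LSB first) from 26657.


0b110100000100001, position 12 = 0

0


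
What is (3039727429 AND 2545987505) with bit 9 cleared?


Step 1: 3039727429 & 2545987505 = 2499841793
Step 2: 2499841793 & ~(1 << 9) = 2499841281

2499841281


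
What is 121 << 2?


0b1111001 << 2 = 0b111100100 = 484

484


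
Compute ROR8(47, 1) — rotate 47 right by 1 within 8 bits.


Rotate 0b101111 right by 1 (8-bit) = 0b10010111 = 151

151


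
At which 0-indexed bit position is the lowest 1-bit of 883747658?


0b110100101011001110101101001010. Lowest set bit at position 1

1


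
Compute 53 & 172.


0b110101 & 0b10101100 = 0b100100 = 36

36


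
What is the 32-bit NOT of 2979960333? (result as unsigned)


~0b10110001100111101001011000001101 = 0b1001110011000010110100111110010 = 1315006962 (32-bit unsigned)

1315006962


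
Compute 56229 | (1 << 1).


56229 | (1 << 1) = 56229 | 2 = 56231

56231


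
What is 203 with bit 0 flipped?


203 ^ (1 << 0) = 203 ^ 1 = 202

202


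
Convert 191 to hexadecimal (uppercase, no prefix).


191 = BF hex

BF


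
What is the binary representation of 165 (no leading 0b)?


165 = 10100101 in binary

10100101


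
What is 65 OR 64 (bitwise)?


0b1000001 | 0b1000000 = 0b1000001 = 65

65


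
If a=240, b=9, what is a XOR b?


240 ^ 9 = 249

249


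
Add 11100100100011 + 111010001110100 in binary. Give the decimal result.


11100100100011 + 111010001110100 = 1010110110010111 = 44439

44439


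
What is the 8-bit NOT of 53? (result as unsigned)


~0b110101 = 0b11001010 = 202 (8-bit unsigned)

202


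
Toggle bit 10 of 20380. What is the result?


20380 ^ (1 << 10) = 20380 ^ 1024 = 19356

19356


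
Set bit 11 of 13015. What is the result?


13015 | (1 << 11) = 13015 | 2048 = 15063

15063


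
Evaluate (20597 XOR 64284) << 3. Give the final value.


Step 1: 20597 ^ 64284 = 43881
Step 2: 43881 << 3 = 351048

351048


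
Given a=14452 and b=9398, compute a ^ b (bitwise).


14452 ^ 9398 = 7362

7362


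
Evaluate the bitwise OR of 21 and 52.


0b10101 | 0b110100 = 0b110101 = 53

53


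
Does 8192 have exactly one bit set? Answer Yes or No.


0b10000000000000. Only one bit set => Yes

Yes


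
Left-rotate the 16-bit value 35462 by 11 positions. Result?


Rotate 0b1000101010000110 left by 11 (16-bit) = 0b11010001010100 = 13396

13396


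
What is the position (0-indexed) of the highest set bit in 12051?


0b10111100010011. Highest set bit at position 13

13


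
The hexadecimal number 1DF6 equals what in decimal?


1DF6 hex = 7670 decimal

7670


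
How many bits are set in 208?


0b11010000 has 3 set bits

3


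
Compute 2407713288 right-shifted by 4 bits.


0b10001111100000101100101000001000 >> 4 = 0b1000111110000010110010100000 = 150482080

150482080


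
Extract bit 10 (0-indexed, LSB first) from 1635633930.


0b1100001011111011100101100001010, position 10 = 0

0


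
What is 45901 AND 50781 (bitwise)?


0b1011001101001101 & 0b1100011001011101 = 0b1000001001001101 = 33357

33357


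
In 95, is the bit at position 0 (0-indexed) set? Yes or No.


0b1011111, bit 0 = 1. Yes

Yes


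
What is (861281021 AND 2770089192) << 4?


Step 1: 861281021 & 2770089192 = 554963176
Step 2: 554963176 << 4 = 8879410816

8879410816


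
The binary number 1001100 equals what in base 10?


1001100 in decimal = 76

76


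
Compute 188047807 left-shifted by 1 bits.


0b1011001101010110000110111111 << 1 = 0b10110011010101100001101111110 = 376095614

376095614


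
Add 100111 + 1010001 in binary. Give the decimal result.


100111 + 1010001 = 1111000 = 120

120


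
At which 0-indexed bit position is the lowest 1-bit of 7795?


0b1111001110011. Lowest set bit at position 0

0


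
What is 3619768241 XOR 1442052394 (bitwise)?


0b11010111110000010100011110110001 ^ 0b1010101111100111111100100101010 = 0b10000010001100101011111010011011 = 2184363675

2184363675


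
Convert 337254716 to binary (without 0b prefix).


337254716 = 10100000110100001100100111100 in binary

10100000110100001100100111100


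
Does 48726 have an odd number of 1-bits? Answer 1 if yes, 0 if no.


0b1011111001010110 has 10 ones => parity 0

0


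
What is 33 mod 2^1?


33 & 1 = 1

1


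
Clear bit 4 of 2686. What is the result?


2686 & ~(1 << 4) = 2670

2670


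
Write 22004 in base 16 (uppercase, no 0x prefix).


22004 = 55F4 hex

55F4


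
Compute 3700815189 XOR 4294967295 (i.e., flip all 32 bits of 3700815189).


3700815189 ^ 4294967295 = 594152106

594152106


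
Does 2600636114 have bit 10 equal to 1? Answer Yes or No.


0b10011011000000101000111011010010, bit 10 = 1. Yes

Yes


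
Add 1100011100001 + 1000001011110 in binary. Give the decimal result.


1100011100001 + 1000001011110 = 10100100111111 = 10559

10559


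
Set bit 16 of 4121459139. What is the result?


4121459139 | (1 << 16) = 4121459139 | 65536 = 4121524675

4121524675


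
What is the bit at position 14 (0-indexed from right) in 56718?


0b1101110110001110, position 14 = 1

1


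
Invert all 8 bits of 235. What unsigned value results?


235 ^ 255 = 20

20


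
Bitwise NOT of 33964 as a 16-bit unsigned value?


~0b1000010010101100 = 0b111101101010011 = 31571 (16-bit unsigned)

31571


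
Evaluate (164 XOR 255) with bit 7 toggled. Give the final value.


Step 1: 164 ^ 255 = 91
Step 2: 91 ^ (1 << 7) = 91 ^ 128 = 219

219


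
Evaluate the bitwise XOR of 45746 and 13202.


0b1011001010110010 ^ 0b11001110010010 = 0b1000000100100000 = 33056

33056


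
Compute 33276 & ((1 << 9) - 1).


33276 & 511 = 508

508


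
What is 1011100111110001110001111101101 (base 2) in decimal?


1011100111110001110001111101101 in decimal = 1559815149

1559815149


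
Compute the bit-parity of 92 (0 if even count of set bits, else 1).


0b1011100 has 4 ones => parity 0

0


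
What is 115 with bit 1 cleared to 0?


115 & ~(1 << 1) = 113

113


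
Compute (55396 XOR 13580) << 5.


Step 1: 55396 ^ 13580 = 60776
Step 2: 60776 << 5 = 1944832

1944832


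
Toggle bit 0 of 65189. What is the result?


65189 ^ (1 << 0) = 65189 ^ 1 = 65188

65188


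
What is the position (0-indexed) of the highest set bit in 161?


0b10100001. Highest set bit at position 7

7


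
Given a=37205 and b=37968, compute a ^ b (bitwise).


37205 ^ 37968 = 1285

1285


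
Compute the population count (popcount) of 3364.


0b110100100100 has 5 set bits

5


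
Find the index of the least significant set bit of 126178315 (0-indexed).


0b111100001010101010000001011. Lowest set bit at position 0

0


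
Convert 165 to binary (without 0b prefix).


165 = 10100101 in binary

10100101


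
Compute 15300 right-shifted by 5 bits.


0b11101111000100 >> 5 = 0b111011110 = 478

478


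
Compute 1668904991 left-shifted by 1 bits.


0b1100011011110010111100000011111 << 1 = 0b11000110111100101111000000111110 = 3337809982

3337809982


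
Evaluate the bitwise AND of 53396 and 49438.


0b1101000010010100 & 0b1100000100011110 = 0b1100000000010100 = 49172

49172


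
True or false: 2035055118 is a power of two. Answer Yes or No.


0b1111001010011000111101000001110. Multiple bits set => No

No


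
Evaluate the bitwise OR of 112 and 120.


0b1110000 | 0b1111000 = 0b1111000 = 120

120


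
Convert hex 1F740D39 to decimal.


1F740D39 hex = 527699257 decimal

527699257


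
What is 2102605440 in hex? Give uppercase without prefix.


2102605440 = 7D533680 hex

7D533680


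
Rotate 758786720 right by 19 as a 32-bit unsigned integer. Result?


Rotate 0b101101001110100010101010100000 right by 19 (32-bit) = 0b1000101010101000000010110100111 = 1163134375

1163134375


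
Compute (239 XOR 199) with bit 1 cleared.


Step 1: 239 ^ 199 = 40
Step 2: 40 & ~(1 << 1) = 40

40


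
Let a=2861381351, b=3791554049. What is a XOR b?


2861381351 ^ 3791554049 = 1265873126

1265873126


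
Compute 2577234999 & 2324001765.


0b10011001100111010111110000110111 & 0b10001010100001010111001111100101 = 0b10001000100001010111000000100101 = 2290446373

2290446373


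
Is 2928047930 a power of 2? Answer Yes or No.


0b10101110100001100111011100111010. Multiple bits set => No

No


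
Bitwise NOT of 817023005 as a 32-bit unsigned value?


~0b110000101100101100100000011101 = 0b11001111010011010011011111100010 = 3477944290 (32-bit unsigned)

3477944290


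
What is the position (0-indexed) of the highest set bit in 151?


0b10010111. Highest set bit at position 7

7


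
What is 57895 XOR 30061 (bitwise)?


0b1110001000100111 ^ 0b111010101101101 = 0b1001011101001010 = 38730

38730


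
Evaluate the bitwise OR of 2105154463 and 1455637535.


0b1111101011110100001101110011111 | 0b1010110110000110100010000011111 = 0b1111111111110110101111110011111 = 2147180447

2147180447


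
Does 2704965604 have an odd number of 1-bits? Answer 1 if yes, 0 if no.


0b10100001001110100111111111100100 has 18 ones => parity 0

0


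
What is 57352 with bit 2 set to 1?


57352 | (1 << 2) = 57352 | 4 = 57356

57356


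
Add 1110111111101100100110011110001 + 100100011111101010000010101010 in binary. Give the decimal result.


1110111111101100100110011110001 + 100100011111101010000010101010 = 10011100011101001110110110011011 = 2624908699

2624908699


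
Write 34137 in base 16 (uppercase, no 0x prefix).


34137 = 8559 hex

8559


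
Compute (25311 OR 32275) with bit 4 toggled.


Step 1: 25311 | 32275 = 32479
Step 2: 32479 ^ (1 << 4) = 32479 ^ 16 = 32463

32463


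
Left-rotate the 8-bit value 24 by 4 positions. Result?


Rotate 0b11000 left by 4 (8-bit) = 0b10000001 = 129

129


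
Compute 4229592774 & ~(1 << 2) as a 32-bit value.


4229592774 & ~(1 << 2) = 4229592770

4229592770


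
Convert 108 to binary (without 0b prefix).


108 = 1101100 in binary

1101100


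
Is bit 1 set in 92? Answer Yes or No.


0b1011100, bit 1 = 0. No

No


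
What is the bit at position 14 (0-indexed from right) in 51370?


0b1100100010101010, position 14 = 1

1


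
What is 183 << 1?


0b10110111 << 1 = 0b101101110 = 366

366


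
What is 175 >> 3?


0b10101111 >> 3 = 0b10101 = 21

21


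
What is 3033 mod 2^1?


3033 & 1 = 1

1


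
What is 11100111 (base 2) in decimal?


11100111 in decimal = 231

231


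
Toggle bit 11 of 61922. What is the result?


61922 ^ (1 << 11) = 61922 ^ 2048 = 63970

63970


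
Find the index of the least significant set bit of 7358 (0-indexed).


0b1110010111110. Lowest set bit at position 1

1


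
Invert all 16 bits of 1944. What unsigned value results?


1944 ^ 65535 = 63591

63591


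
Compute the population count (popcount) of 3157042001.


0b10111100001011001010001101010001 has 15 set bits

15


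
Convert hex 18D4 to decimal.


18D4 hex = 6356 decimal

6356


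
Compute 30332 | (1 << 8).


30332 | (1 << 8) = 30332 | 256 = 30588

30588


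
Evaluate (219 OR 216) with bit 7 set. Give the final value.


Step 1: 219 | 216 = 219
Step 2: 219 | (1 << 7) = 219 | 128 = 219

219


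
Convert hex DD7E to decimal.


DD7E hex = 56702 decimal

56702


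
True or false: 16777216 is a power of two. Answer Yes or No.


0b1000000000000000000000000. Only one bit set => Yes

Yes


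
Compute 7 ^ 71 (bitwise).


0b111 ^ 0b1000111 = 0b1000000 = 64

64


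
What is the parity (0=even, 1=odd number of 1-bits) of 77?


0b1001101 has 4 ones => parity 0

0


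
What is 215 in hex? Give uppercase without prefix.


215 = D7 hex

D7


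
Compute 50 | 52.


0b110010 | 0b110100 = 0b110110 = 54

54
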